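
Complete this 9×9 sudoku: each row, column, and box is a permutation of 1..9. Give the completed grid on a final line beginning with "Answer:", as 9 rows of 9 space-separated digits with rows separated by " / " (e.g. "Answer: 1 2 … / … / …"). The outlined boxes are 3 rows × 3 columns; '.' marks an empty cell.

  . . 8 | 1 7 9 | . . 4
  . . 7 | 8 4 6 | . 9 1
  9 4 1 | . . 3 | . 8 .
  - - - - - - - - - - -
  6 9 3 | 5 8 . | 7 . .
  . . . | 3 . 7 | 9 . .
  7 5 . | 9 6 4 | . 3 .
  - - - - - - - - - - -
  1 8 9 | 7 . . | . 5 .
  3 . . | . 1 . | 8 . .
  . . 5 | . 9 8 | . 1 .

Step 1. [r4c9∈{2}] only 2 remains possible at r4c9 ⇒ r4c9=2.
Step 2. [r8c3∈{2,4,6}] across col 3, 6 lands solely at r8c3 ⇒ r8c3=6.
Step 3. [r7c7∈{2,3,4,6}] in row 7, 4 fits only at r7c7, so r7c7=4.
Step 4. [r5c5∈{2}] r5c5 is down to just 2. So r5c5=2.
Step 5. [r7c9∈{3,6}] across row 7, 6 lands solely at r7c9, so r7c9=6.
Step 6. [r3c7∈{2,5,6}] 6 has one home in row 3: r3c7, so r3c7=6.
Step 7. [r1c8∈{2}] r1c8's peers cover all but 2, so r1c8=2.
Step 8. [r9c7∈{2,3}] 2 has one home in col 7: r9c7 ⇒ r9c7=2.
Step 9. [r8c2∈{2,7}] across box 7, 2 lands solely at r8c2, so r8c2=2.
Step 10. [r3c9∈{5,7}] 7 has one home in row 3: r3c9. So r3c9=7.
Step 11. [r2c2∈{3}] r2c2 is down to just 3, so r2c2=3.
Step 12. [r9c1∈{4}] r9c1 is down to just 4 ⇒ r9c1=4.
Step 13. [r2c7∈{5}] r2c7's peers cover all but 5, so r2c7=5.
Step 14. [r5c1∈{8}] r5c1's peers cover all but 8, so r5c1=8.
Step 15. [r4c8∈{4}] only 4 remains possible at r4c8. So r4c8=4.
Step 16. [r8c4∈{4}] r8c4 has the single candidate 4 ⇒ r8c4=4.
Step 17. [r4c6∈{1}] r4c6 has the single candidate 1. So r4c6=1.
Step 18. [r3c4∈{2}] r3c4 is down to just 2. So r3c4=2.
Step 19. [r6c7∈{1}] nothing but 1 survives at r6c7. So r6c7=1.
Step 20. [r8c6∈{5}] r8c6's peers cover all but 5, so r8c6=5.
Step 21. [r3c5∈{5}] only 5 remains possible at r3c5. So r3c5=5.
Step 22. [r8c8∈{7}] r8c8 is down to just 7. So r8c8=7.
Step 23. [r8c9∈{9}] r8c9's peers cover all but 9 ⇒ r8c9=9.
Step 24. [r1c7∈{3}] r1c7 is down to just 3, so r1c7=3.
Step 25. [r9c4∈{6}] nothing but 6 survives at r9c4, so r9c4=6.
Step 26. [r2c1∈{2}] nothing but 2 survives at r2c1, so r2c1=2.
Step 27. [r5c9∈{5}] r5c9 has the single candidate 5. So r5c9=5.
Step 28. [r6c3∈{2}] r6c3 has the single candidate 2 ⇒ r6c3=2.
Step 29. [r7c5∈{3}] r7c5 is down to just 3. So r7c5=3.
Step 30. [r5c3∈{4}] only 4 remains possible at r5c3, so r5c3=4.
Step 31. [r9c9∈{3}] only 3 remains possible at r9c9 ⇒ r9c9=3.
Step 32. [r1c2∈{6}] r1c2 has the single candidate 6 ⇒ r1c2=6.
Step 33. [r1c1∈{5}] nothing but 5 survives at r1c1. So r1c1=5.
Step 34. [r7c6∈{2}] nothing but 2 survives at r7c6 ⇒ r7c6=2.
Step 35. [r5c2∈{1}] r5c2's peers cover all but 1 ⇒ r5c2=1.
Step 36. [r9c2∈{7}] only 7 remains possible at r9c2, so r9c2=7.
Step 37. [r5c8∈{6}] r5c8 has the single candidate 6. So r5c8=6.
Step 38. [r6c9∈{8}] r6c9's peers cover all but 8, so r6c9=8.

Answer: 5 6 8 1 7 9 3 2 4 / 2 3 7 8 4 6 5 9 1 / 9 4 1 2 5 3 6 8 7 / 6 9 3 5 8 1 7 4 2 / 8 1 4 3 2 7 9 6 5 / 7 5 2 9 6 4 1 3 8 / 1 8 9 7 3 2 4 5 6 / 3 2 6 4 1 5 8 7 9 / 4 7 5 6 9 8 2 1 3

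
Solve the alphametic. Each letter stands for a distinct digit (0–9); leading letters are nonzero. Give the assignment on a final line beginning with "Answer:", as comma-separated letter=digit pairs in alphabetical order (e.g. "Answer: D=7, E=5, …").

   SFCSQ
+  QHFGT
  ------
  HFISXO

Step 1. [col 1: Q + T ≡ O (mod 10)] T=9 is one option consistent with column 1 (Q + T ≡ O (mod 10), carry-in 0) — take it, so T=9.
Step 2. [H] the sum has 6 digits but both addends have 5; that extra leading digit H is the final carry, namely 1. So H=1.
Step 3. [col 1: Q + T ≡ O (mod 10)] column 1 (Q + T ≡ O (mod 10), carry-in 0) doesn't pin O yet; pick O=7 and continue, so O=7.
Step 4. [col 1: Q + T ≡ O (mod 10)] column 1: given T=9, O=7, carry-in 0, and digits 1,7,9 already taken and all letters distinct, Q+T≡O (mod 10) forces Q=8. So Q=8.
Step 5. [col 2: S + G ≡ X (mod 10)] S=5 is one option consistent with column 2 (S + G ≡ X (mod 10), carry-in 1) — take it. So S=5.
Step 6. [col 2: S + G ≡ X (mod 10)] X=6 is one option consistent with column 2 (S + G ≡ X (mod 10), carry-in 1) — take it. So X=6.
Step 7. [col 2: S + G ≡ X (mod 10)] column 2 reads S+G+carry(1)=X with S=5, X=6; with digits 1,5,6,7,8,9 already taken and all letters distinct, the only value for G is 0. So G=0.
Step 8. [col 3: C + F ≡ S (mod 10)] column 3 (C + F ≡ S (mod 10), carry-in 0) doesn't pin C yet; pick C=2 and continue. So C=2.
Step 9. [col 3: C + F ≡ S (mod 10)] column 3: given C=2, S=5, carry-in 0, and digits 0,1,2,5,6,7,8,9 already taken and all letters distinct, C+F≡S (mod 10) forces F=3 ⇒ F=3.
Step 10. [col 4: F + H ≡ I (mod 10)] in column 4 we have F+H≡I with carry-in 0; given F=3, H=1 and digits 0,1,2,3,5,6,7,8,9 already taken and all letters distinct, that pins I to 4. So I=4.

Answer: C=2, F=3, G=0, H=1, I=4, O=7, Q=8, S=5, T=9, X=6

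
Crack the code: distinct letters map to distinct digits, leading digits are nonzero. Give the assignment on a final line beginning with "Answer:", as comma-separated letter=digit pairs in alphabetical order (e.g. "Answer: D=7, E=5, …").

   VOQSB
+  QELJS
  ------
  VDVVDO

Step 1. [col 1: B + S ≡ O (mod 10)] B=9 is one option consistent with column 1 (B + S ≡ O (mod 10), carry-in 0) — take it, so B=9.
Step 2. [V] the sum has 6 digits but both addends have 5; that extra leading digit V is the final carry, namely 1 ⇒ V=1.
Step 3. [col 1: B + S ≡ O (mod 10)] several values work for S in column 1 (B + S ≡ O (mod 10), carry-in 0); try S=4 ⇒ S=4.
Step 4. [col 1: B + S ≡ O (mod 10)] from column 1 (B=9, S=4, carry-in 0, digits 1,4,9 already taken and all letters distinct): O must equal 3 ⇒ O=3.
Step 5. [col 2: S + J ≡ D (mod 10)] several values work for D in column 2 (S + J ≡ D (mod 10), carry-in 1); try D=0. So D=0.
Step 6. [col 2: S + J ≡ D (mod 10)] in column 2 we have S+J≡D with carry-in 1; given S=4, D=0 and digits 0,1,3,4,9 already taken and all letters distinct, that pins J to 5, so J=5.
Step 7. [col 3: Q + L ≡ V (mod 10)] several values work for Q in column 3 (Q + L ≡ V (mod 10), carry-in 1); try Q=8 ⇒ Q=8.
Step 8. [col 3: Q + L ≡ V (mod 10)] in column 3 we have Q+L≡V with carry-in 1; given Q=8, V=1 and digits 0,1,3,4,5,8,9 already taken and all letters distinct, that pins L to 2, so L=2.
Step 9. [col 4: O + E ≡ V (mod 10)] column 4 reads O+E+carry(1)=V with O=3, V=1; with digits 0,1,2,3,4,5,8,9 already taken and all letters distinct, the only value for E is 7, so E=7.

Answer: B=9, D=0, E=7, J=5, L=2, O=3, Q=8, S=4, V=1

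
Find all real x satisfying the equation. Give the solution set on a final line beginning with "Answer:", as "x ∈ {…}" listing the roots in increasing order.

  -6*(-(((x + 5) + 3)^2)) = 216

Step 1. [-6*(-(((x + 5) + 3)^2)) = 216] -6 out front; divide by -6 ⇒ div: -(((x + 5) + 3)^2) = -36.
Step 2. [-(((x + 5) + 3)^2) = -36] flip signs both sides. So neg: ((x + 5) + 3)^2 = 36.
Step 3. [((x + 5) + 3)^2 = 36] 36 ≥ 0, LHS is (·)² — take ±√ ⇒ sqrt: (x + 5) + 3 = 6 or -6.
Step 4. [(x + 5) + 3 = 6 or -6] the outer +3 inverts by subtracting 3 ⇒ sub: x + 5 = 3 or -9.
Step 5. [x + 5 = 3 or -9] +5 is outermost — subtract 5 both sides, so sub: x = -2 or -14.

Answer: x ∈ {-14, -2}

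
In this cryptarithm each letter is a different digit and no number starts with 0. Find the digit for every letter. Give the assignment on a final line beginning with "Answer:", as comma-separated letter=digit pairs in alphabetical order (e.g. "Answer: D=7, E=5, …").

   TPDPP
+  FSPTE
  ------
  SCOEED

Step 1. [S] S is the leading digit of a 6-digit sum of two 5-digit numbers; the final carry is exactly 1 ⇒ S=1.
Step 2. [col 1: P + E ≡ D (mod 10)] several values work for D in column 1 (P + E ≡ D (mod 10), carry-in 0); try D=4. So D=4.
Step 3. [col 1: P + E ≡ D (mod 10)] P=5 is one option consistent with column 1 (P + E ≡ D (mod 10), carry-in 0) — take it ⇒ P=5.
Step 4. [col 1: P + E ≡ D (mod 10)] in column 1 we have P+E≡D with carry-in 0; given P=5, D=4 and digits 1,4,5 already taken and all letters distinct, that pins E to 9, so E=9.
Step 5. [col 2: P + T ≡ E (mod 10)] in column 2 we have P+T≡E with carry-in 1; given P=5, E=9 and digits 1,4,5,9 already taken and all letters distinct, that pins T to 3 ⇒ T=3.
Step 6. [col 4: P + S ≡ O (mod 10)] column 4 reads P+S+carry(0)=O with P=5, S=1; with digits 1,3,4,5,9 already taken and all letters distinct, the only value for O is 6. So O=6.
Step 7. [col 5: T + F ≡ C (mod 10)] column 5: given T=3, carry-in 0, and digits 1,3,4,5,6,9 already taken and all letters distinct, T+F≡C (mod 10) forces F=7, so F=7.
Step 8. [col 5: T + F ≡ C (mod 10)] column 5 reads T+F+carry(0)=C with T=3, F=7; with digits 1,3,4,5,6,7,9 already taken and all letters distinct, the only value for C is 0 ⇒ C=0.

Answer: C=0, D=4, E=9, F=7, O=6, P=5, S=1, T=3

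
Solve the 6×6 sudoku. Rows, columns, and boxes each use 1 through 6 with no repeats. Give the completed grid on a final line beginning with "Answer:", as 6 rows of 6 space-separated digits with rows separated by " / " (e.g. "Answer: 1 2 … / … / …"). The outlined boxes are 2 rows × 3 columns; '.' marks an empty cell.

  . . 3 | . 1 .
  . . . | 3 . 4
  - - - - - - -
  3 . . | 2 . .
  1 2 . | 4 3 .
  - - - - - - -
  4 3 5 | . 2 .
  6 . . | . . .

Step 1. [r3c2∈{4,5,6}] in box 3, 5 fits only at r3c2, so r3c2=5.
Step 2. [r6c2∈{1}] r6c2 is down to just 1 ⇒ r6c2=1.
Step 3. [r3c5∈{6}] only 6 remains possible at r3c5 ⇒ r3c5=6.
Step 4. [r2c5∈{5}] r2c5's peers cover all but 5. So r2c5=5.
Step 5. [r1c4∈{6}] nothing but 6 survives at r1c4 ⇒ r1c4=6.
Step 6. [r2c3∈{1,2,6}] r2c3 is the only open cell in row 2 admitting 1. So r2c3=1.
Step 7. [r5c6∈{1,6}] 6 has one home in row 5: r5c6. So r5c6=6.
Step 8. [r6c4∈{5}] nothing but 5 survives at r6c4 ⇒ r6c4=5.
Step 9. [r2c1∈{2}] r2c1 has the single candidate 2, so r2c1=2.
Step 10. [r6c6∈{3}] nothing but 3 survives at r6c6, so r6c6=3.
Step 11. [r3c3∈{4}] r3c3 is down to just 4. So r3c3=4.
Step 12. [r1c6∈{2}] only 2 remains possible at r1c6, so r1c6=2.
Step 13. [r4c3∈{6}] r4c3 has the single candidate 6, so r4c3=6.
Step 14. [r1c2∈{4}] r1c2 has the single candidate 4. So r1c2=4.
Step 15. [r5c4∈{1}] r5c4's peers cover all but 1. So r5c4=1.
Step 16. [r6c3∈{2}] nothing but 2 survives at r6c3 ⇒ r6c3=2.
Step 17. [r3c6∈{1}] only 1 remains possible at r3c6. So r3c6=1.
Step 18. [r4c6∈{5}] nothing but 5 survives at r4c6. So r4c6=5.
Step 19. [r2c2∈{6}] nothing but 6 survives at r2c2, so r2c2=6.
Step 20. [r6c5∈{4}] nothing but 4 survives at r6c5 ⇒ r6c5=4.
Step 21. [r1c1∈{5}] r1c1's peers cover all but 5 ⇒ r1c1=5.

Answer: 5 4 3 6 1 2 / 2 6 1 3 5 4 / 3 5 4 2 6 1 / 1 2 6 4 3 5 / 4 3 5 1 2 6 / 6 1 2 5 4 3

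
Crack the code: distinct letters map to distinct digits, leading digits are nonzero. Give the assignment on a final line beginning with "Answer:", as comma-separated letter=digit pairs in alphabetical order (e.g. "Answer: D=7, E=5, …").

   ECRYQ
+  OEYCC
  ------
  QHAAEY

Step 1. [col 1: Q + C ≡ Y (mod 10)] column 1 (Q + C ≡ Y (mod 10), carry-in 0) doesn't pin Y yet; pick Y=8 and continue. So Y=8.
Step 2. [col 1: Q + C ≡ Y (mod 10)] Q=1 is one option consistent with column 1 (Q + C ≡ Y (mod 10), carry-in 0) — take it, so Q=1.
Step 3. [col 1: Q + C ≡ Y (mod 10)] column 1: given Q=1, Y=8, carry-in 0, and digits 1,8 already taken and all letters distinct, Q+C≡Y (mod 10) forces C=7 ⇒ C=7.
Step 4. [col 2: Y + C ≡ E (mod 10)] column 2: given Y=8, C=7, carry-in 0, and digits 1,7,8 already taken and all letters distinct, Y+C≡E (mod 10) forces E=5. So E=5.
Step 5. [col 3: R + Y ≡ A (mod 10)] several values work for R in column 3 (R + Y ≡ A (mod 10), carry-in 1); try R=4. So R=4.
Step 6. [col 3: R + Y ≡ A (mod 10)] column 3 reads R+Y+carry(1)=A with R=4, Y=8; with digits 1,4,5,7,8 already taken and all letters distinct, the only value for A is 3, so A=3.
Step 7. [col 5: E + O ≡ H (mod 10)] no forcing yet in column 5 (carry-in 1); H=2 is free and consistent — try it ⇒ H=2.
Step 8. [col 5: E + O ≡ H (mod 10)] column 5 reads E+O+carry(1)=H with E=5, H=2; with digits 1,2,3,4,5,7,8 already taken and all letters distinct, the only value for O is 6. So O=6.

Answer: A=3, C=7, E=5, H=2, O=6, Q=1, R=4, Y=8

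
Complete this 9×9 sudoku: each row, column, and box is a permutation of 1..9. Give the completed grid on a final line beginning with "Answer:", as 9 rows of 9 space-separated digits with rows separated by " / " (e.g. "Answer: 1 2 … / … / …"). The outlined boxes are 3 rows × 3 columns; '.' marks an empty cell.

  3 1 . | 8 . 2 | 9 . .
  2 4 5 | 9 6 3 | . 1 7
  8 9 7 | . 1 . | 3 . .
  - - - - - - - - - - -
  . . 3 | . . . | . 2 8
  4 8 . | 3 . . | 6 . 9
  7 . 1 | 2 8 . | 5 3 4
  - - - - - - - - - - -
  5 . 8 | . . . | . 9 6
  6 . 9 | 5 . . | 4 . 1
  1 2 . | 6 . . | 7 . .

Step 1. [r1c5∈{4,5,7}] r1c5 is the only open cell in row 1 admitting 7. So r1c5=7.
Step 2. [r5c6∈{1,5,7}] across row 5, 1 lands solely at r5c6. So r5c6=1.
Step 3. [r6c6∈{6,9}] in row 6, 9 fits only at r6c6. So r6c6=9.
Step 4. [r3c4∈{4}] only 4 remains possible at r3c4. So r3c4=4.
Step 5. [r4c6∈{4,5,6,7}] col 6 places 6 nowhere but r4c6. So r4c6=6.
Step 6. [r1c9∈{5}] nothing but 5 survives at r1c9, so r1c9=5.
Step 7. [r4c5∈{4,5}] 4 has one home in row 4: r4c5. So r4c5=4.
Step 8. [r7c6∈{4,7}] r7c6 is the only open cell in row 7 admitting 4 ⇒ r7c6=4.
Step 9. [r8c6∈{7,8}] 7 has one home in col 6: r8c6 ⇒ r8c6=7.
Step 10. [r8c5∈{2,3}] row 8 places 2 nowhere but r8c5, so r8c5=2.
Step 11. [r7c5∈{3}] nothing but 3 survives at r7c5. So r7c5=3.
Step 12. [r3c8∈{6}] r3c8 is down to just 6 ⇒ r3c8=6.
Step 13. [r8c8∈{8}] nothing but 8 survives at r8c8, so r8c8=8.
Step 14. [r7c7∈{2}] only 2 remains possible at r7c7. So r7c7=2.
Step 15. [r3c6∈{5}] nothing but 5 survives at r3c6 ⇒ r3c6=5.
Step 16. [r9c9∈{3}] only 3 remains possible at r9c9, so r9c9=3.
Step 17. [r1c8∈{4}] nothing but 4 survives at r1c8, so r1c8=4.
Step 18. [r6c2∈{6}] nothing but 6 survives at r6c2, so r6c2=6.
Step 19. [r5c8∈{7}] r5c8 is down to just 7 ⇒ r5c8=7.
Step 20. [r8c2∈{3}] r8c2 is down to just 3. So r8c2=3.
Step 21. [r4c7∈{1}] r4c7 has the single candidate 1, so r4c7=1.
Step 22. [r9c5∈{9}] r9c5 is down to just 9 ⇒ r9c5=9.
Step 23. [r9c6∈{8}] nothing but 8 survives at r9c6 ⇒ r9c6=8.
Step 24. [r2c7∈{8}] nothing but 8 survives at r2c7 ⇒ r2c7=8.
Step 25. [r7c4∈{1}] r7c4 is down to just 1. So r7c4=1.
Step 26. [r5c5∈{5}] nothing but 5 survives at r5c5, so r5c5=5.
Step 27. [r1c3∈{6}] r1c3 is down to just 6 ⇒ r1c3=6.
Step 28. [r4c2∈{5}] r4c2's peers cover all but 5, so r4c2=5.
Step 29. [r3c9∈{2}] r3c9 is down to just 2. So r3c9=2.
Step 30. [r5c3∈{2}] r5c3 is down to just 2 ⇒ r5c3=2.
Step 31. [r7c2∈{7}] nothing but 7 survives at r7c2, so r7c2=7.
Step 32. [r9c3∈{4}] nothing but 4 survives at r9c3. So r9c3=4.
Step 33. [r4c4∈{7}] nothing but 7 survives at r4c4, so r4c4=7.
Step 34. [r9c8∈{5}] r9c8's peers cover all but 5 ⇒ r9c8=5.
Step 35. [r4c1∈{9}] nothing but 9 survives at r4c1. So r4c1=9.

Answer: 3 1 6 8 7 2 9 4 5 / 2 4 5 9 6 3 8 1 7 / 8 9 7 4 1 5 3 6 2 / 9 5 3 7 4 6 1 2 8 / 4 8 2 3 5 1 6 7 9 / 7 6 1 2 8 9 5 3 4 / 5 7 8 1 3 4 2 9 6 / 6 3 9 5 2 7 4 8 1 / 1 2 4 6 9 8 7 5 3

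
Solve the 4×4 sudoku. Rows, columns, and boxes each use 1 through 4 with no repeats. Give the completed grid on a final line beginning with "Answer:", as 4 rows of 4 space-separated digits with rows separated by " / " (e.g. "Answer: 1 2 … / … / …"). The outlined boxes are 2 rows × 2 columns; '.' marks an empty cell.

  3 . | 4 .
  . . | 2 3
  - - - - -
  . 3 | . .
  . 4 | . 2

Step 1. [r3c3∈{1}] r3c3 is down to just 1, so r3c3=1.
Step 2. [r2c2∈{1}] only 1 remains possible at r2c2 ⇒ r2c2=1.
Step 3. [r1c4∈{1}] nothing but 1 survives at r1c4, so r1c4=1.
Step 4. [r4c1∈{1}] nothing but 1 survives at r4c1 ⇒ r4c1=1.
Step 5. [r4c3∈{3}] only 3 remains possible at r4c3. So r4c3=3.
Step 6. [r1c2∈{2}] only 2 remains possible at r1c2, so r1c2=2.
Step 7. [r3c1∈{2}] only 2 remains possible at r3c1. So r3c1=2.
Step 8. [r3c4∈{4}] only 4 remains possible at r3c4. So r3c4=4.
Step 9. [r2c1∈{4}] r2c1 has the single candidate 4 ⇒ r2c1=4.

Answer: 3 2 4 1 / 4 1 2 3 / 2 3 1 4 / 1 4 3 2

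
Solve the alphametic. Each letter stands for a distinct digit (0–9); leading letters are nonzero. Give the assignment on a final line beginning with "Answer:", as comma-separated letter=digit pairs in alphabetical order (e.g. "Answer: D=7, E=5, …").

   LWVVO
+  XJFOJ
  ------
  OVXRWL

Step 1. [col 1: O + J ≡ L (mod 10)] O=1 is one option consistent with column 1 (O + J ≡ L (mod 10), carry-in 0) — take it, so O=1.
Step 2. [col 1: O + J ≡ L (mod 10)] several values work for J in column 1 (O + J ≡ L (mod 10), carry-in 0); try J=4, so J=4.
Step 3. [col 1: O + J ≡ L (mod 10)] from column 1 (O=1, J=4, carry-in 0, digits 1,4 already taken and all letters distinct): L must equal 5. So L=5.
Step 4. [col 2: V + O ≡ W (mod 10)] column 2 (V + O ≡ W (mod 10), carry-in 0) doesn't pin W yet; pick W=3 and continue ⇒ W=3.
Step 5. [col 2: V + O ≡ W (mod 10)] column 2 reads V+O+carry(0)=W with O=1, W=3; with digits 1,3,4,5 already taken and all letters distinct, the only value for V is 2, so V=2.
Step 6. [col 3: V + F ≡ R (mod 10)] no forcing yet in column 3 (carry-in 0); F=6 is free and consistent — try it, so F=6.
Step 7. [col 3: V + F ≡ R (mod 10)] column 3: given V=2, F=6, carry-in 0, and digits 1,2,3,4,5,6 already taken and all letters distinct, V+F≡R (mod 10) forces R=8. So R=8.
Step 8. [col 4: W + J ≡ X (mod 10)] column 4: given W=3, J=4, carry-in 0, and digits 1,2,3,4,5,6,8 already taken and all letters distinct, W+J≡X (mod 10) forces X=7 ⇒ X=7.

Answer: F=6, J=4, L=5, O=1, R=8, V=2, W=3, X=7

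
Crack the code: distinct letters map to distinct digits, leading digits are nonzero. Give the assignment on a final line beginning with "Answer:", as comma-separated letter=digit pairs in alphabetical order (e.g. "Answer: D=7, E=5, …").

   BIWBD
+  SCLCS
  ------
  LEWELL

Step 1. [col 1: D + S ≡ L (mod 10)] several values work for L in column 1 (D + S ≡ L (mod 10), carry-in 0); try L=1, so L=1.
Step 2. [col 1: D + S ≡ L (mod 10)] column 1 (D + S ≡ L (mod 10), carry-in 0) doesn't pin S yet; pick S=6 and continue. So S=6.
Step 3. [col 1: D + S ≡ L (mod 10)] column 1 reads D+S+carry(0)=L with S=6, L=1; with digits 1,6 already taken and all letters distinct, the only value for D is 5, so D=5.
Step 4. [col 2: B + C ≡ L (mod 10)] several values work for C in column 2 (B + C ≡ L (mod 10), carry-in 1); try C=3. So C=3.
Step 5. [col 2: B + C ≡ L (mod 10)] from column 2 (C=3, L=1, carry-in 1, digits 1,3,5,6 already taken and all letters distinct): B must equal 7. So B=7.
Step 6. [col 3: W + L ≡ E (mod 10)] several values work for E in column 3 (W + L ≡ E (mod 10), carry-in 1); try E=4. So E=4.
Step 7. [col 3: W + L ≡ E (mod 10)] column 3 reads W+L+carry(1)=E with L=1, E=4; with digits 1,3,4,5,6,7 already taken and all letters distinct, the only value for W is 2. So W=2.
Step 8. [col 4: I + C ≡ W (mod 10)] column 4 reads I+C+carry(0)=W with C=3, W=2; with digits 1,2,3,4,5,6,7 already taken and all letters distinct, the only value for I is 9 ⇒ I=9.

Answer: B=7, C=3, D=5, E=4, I=9, L=1, S=6, W=2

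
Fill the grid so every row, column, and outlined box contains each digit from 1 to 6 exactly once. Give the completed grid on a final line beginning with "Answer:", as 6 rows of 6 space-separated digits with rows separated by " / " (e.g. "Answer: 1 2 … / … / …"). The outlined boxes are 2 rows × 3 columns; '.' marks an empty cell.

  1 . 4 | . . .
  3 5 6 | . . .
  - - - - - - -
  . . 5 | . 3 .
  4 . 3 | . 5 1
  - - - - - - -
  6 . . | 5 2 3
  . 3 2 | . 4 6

Step 1. [r1c2∈{2}] only 2 remains possible at r1c2. So r1c2=2.
Step 2. [r4c4∈{2,6}] across row 4, 2 lands solely at r4c4, so r4c4=2.
Step 3. [r3c4∈{4,6}] 6 has one home in box 4: r3c4, so r3c4=6.
Step 4. [r2c4∈{1,4}] r2c4 is the only open cell in col 4 admitting 4 ⇒ r2c4=4.
Step 5. [r3c2∈{1}] only 1 remains possible at r3c2. So r3c2=1.
Step 6. [r3c6∈{4}] r3c6 has the single candidate 4 ⇒ r3c6=4.
Step 7. [r1c5∈{6}] r1c5 has the single candidate 6 ⇒ r1c5=6.
Step 8. [r2c5∈{1}] r2c5 has the single candidate 1, so r2c5=1.
Step 9. [r2c6∈{2}] only 2 remains possible at r2c6. So r2c6=2.
Step 10. [r6c1∈{5}] nothing but 5 survives at r6c1. So r6c1=5.
Step 11. [r1c6∈{5}] nothing but 5 survives at r1c6. So r1c6=5.
Step 12. [r3c1∈{2}] nothing but 2 survives at r3c1, so r3c1=2.
Step 13. [r4c2∈{6}] only 6 remains possible at r4c2, so r4c2=6.
Step 14. [r5c2∈{4}] r5c2 has the single candidate 4 ⇒ r5c2=4.
Step 15. [r1c4∈{3}] only 3 remains possible at r1c4 ⇒ r1c4=3.
Step 16. [r5c3∈{1}] nothing but 1 survives at r5c3. So r5c3=1.
Step 17. [r6c4∈{1}] r6c4 is down to just 1, so r6c4=1.

Answer: 1 2 4 3 6 5 / 3 5 6 4 1 2 / 2 1 5 6 3 4 / 4 6 3 2 5 1 / 6 4 1 5 2 3 / 5 3 2 1 4 6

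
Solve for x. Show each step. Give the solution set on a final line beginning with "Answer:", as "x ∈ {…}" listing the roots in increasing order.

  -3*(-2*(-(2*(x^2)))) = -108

Step 1. [-3*(-2*(-(2*(x^2)))) = -108] LHS = -3·(…); ÷-3 both sides, so div: -2*(-(2*(x^2))) = 36.
Step 2. [-2*(-(2*(x^2))) = 36] divide by the outer -2 ⇒ div: -(2*(x^2)) = -18.
Step 3. [-(2*(x^2)) = -18] leading − — multiply by −1 ⇒ neg: 2*(x^2) = 18.
Step 4. [2*(x^2) = 18] 2 out front; divide by 2. So div: x^2 = 9.
Step 5. [x^2 = 9] LHS squared, RHS 9 ≥ 0: apply √ (±). So sqrt: x = 3 or -3.

Answer: x ∈ {-3, 3}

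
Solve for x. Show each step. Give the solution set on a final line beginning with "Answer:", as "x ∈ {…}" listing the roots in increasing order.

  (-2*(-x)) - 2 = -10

Step 1. [(-2*(-x)) - 2 = -10] -2 is outermost — add 2 both sides. So sub: -2*(-x) = -8.
Step 2. [-2*(-x) = -8] LHS = -2·(…); ÷-2 both sides, so div: -x = 4.
Step 3. [-x = 4] leading − — multiply by −1. So neg: x = -4.

Answer: x ∈ {-4}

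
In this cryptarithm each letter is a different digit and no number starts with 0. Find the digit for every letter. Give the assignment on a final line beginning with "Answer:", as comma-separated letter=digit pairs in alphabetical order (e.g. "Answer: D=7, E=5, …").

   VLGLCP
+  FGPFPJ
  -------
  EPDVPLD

Step 1. [E] the sum has 7 digits but both addends have 6; that extra leading digit E is the final carry, namely 1 ⇒ E=1.
Step 2. [col 1: P + J ≡ D (mod 10)] several values work for J in column 1 (P + J ≡ D (mod 10), carry-in 0); try J=8 ⇒ J=8.
Step 3. [col 1: P + J ≡ D (mod 10)] several values work for P in column 1 (P + J ≡ D (mod 10), carry-in 0); try P=2, so P=2.
Step 4. [col 1: P + J ≡ D (mod 10)] from column 1 (P=2, J=8, carry-in 0, digits 1,2,8 already taken and all letters distinct): D must equal 0. So D=0.
Step 5. [col 2: C + P ≡ L (mod 10)] several values work for C in column 2 (C + P ≡ L (mod 10), carry-in 1); try C=4 ⇒ C=4.
Step 6. [col 2: C + P ≡ L (mod 10)] in column 2 we have C+P≡L with carry-in 1; given C=4, P=2 and digits 0,1,2,4,8 already taken and all letters distinct, that pins L to 7, so L=7.
Step 7. [col 3: L + F ≡ P (mod 10)] from column 3 (L=7, P=2, carry-in 0, digits 0,1,2,4,7,8 already taken and all letters distinct): F must equal 5. So F=5.
Step 8. [col 4: G + P ≡ V (mod 10)] column 4 (G + P ≡ V (mod 10), carry-in 1) doesn't pin V yet; pick V=6 and continue ⇒ V=6.
Step 9. [col 4: G + P ≡ V (mod 10)] in column 4 we have G+P≡V with carry-in 1; given P=2, V=6 and digits 0,1,2,4,5,6,7,8 already taken and all letters distinct, that pins G to 3, so G=3.

Answer: C=4, D=0, E=1, F=5, G=3, J=8, L=7, P=2, V=6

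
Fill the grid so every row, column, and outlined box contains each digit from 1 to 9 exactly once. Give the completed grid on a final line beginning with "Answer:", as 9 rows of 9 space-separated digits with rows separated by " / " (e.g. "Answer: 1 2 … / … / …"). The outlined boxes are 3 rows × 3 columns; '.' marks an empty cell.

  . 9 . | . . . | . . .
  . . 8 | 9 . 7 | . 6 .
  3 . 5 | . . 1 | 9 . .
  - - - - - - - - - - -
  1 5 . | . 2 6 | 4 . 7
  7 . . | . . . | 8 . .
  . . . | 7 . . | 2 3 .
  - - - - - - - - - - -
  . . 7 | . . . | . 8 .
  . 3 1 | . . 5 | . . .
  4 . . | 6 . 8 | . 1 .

Step 1. [r9c2∈{2}] nothing but 2 survives at r9c2, so r9c2=2.
Step 2. [r7c2∈{6}] nothing but 6 survives at r7c2 ⇒ r7c2=6.
Step 3. [r5c2∈{4}] only 4 remains possible at r5c2. So r5c2=4.
Step 4. [r9c3∈{9}] r9c3 is down to just 9. So r9c3=9.
Step 5. [r1c3∈{2,4,6}] across col 3, 4 lands solely at r1c3. So r1c3=4.
Step 6. [r6c1∈{6,8,9}] in col 1, 9 fits only at r6c1, so r6c1=9.
Step 7. [r4c4∈{3,8}] 8 has one home in row 4: r4c4 ⇒ r4c4=8.
Step 8. [r3c5∈{4,6,8}] 6 has one home in row 3: r3c5. So r3c5=6.
Step 9. [r4c8∈{9}] nothing but 9 survives at r4c8. So r4c8=9.
Step 10. [r5c8∈{5}] r5c8 is down to just 5. So r5c8=5.
Step 11. [r1c4∈{2,3,5}] across col 4, 5 lands solely at r1c4, so r1c4=5.
Step 12. [r3c9∈{2,4,8}] 8 has one home in row 3: r3c9, so r3c9=8.
Step 13. [r2c2∈{1}] only 1 remains possible at r2c2, so r2c2=1.
Step 14. [r1c7∈{1,3,7}] col 7 places 1 nowhere but r1c7 ⇒ r1c7=1.
Step 15. [r1c8∈{2,7}] in row 1, 7 fits only at r1c8. So r1c8=7.
Step 16. [r6c5∈{1,4,5}] row 6 places 5 nowhere but r6c5, so r6c5=5.
Step 17. [r2c1∈{2}] only 2 remains possible at r2c1, so r2c1=2.
Step 18. [r6c9∈{1,6}] across row 6, 1 lands solely at r6c9 ⇒ r6c9=1.
Step 19. [r8c7∈{6,7}] in col 7, 6 fits only at r8c7. So r8c7=6.
Step 20. [r9c7∈{3,5,7}] r9c7 is the only open cell in col 7 admitting 7, so r9c7=7.
Step 21. [r9c5∈{3}] r9c5 is down to just 3. So r9c5=3.
Step 22. [r2c5∈{4}] nothing but 4 survives at r2c5 ⇒ r2c5=4.
Step 23. [r3c4∈{2}] r3c4's peers cover all but 2, so r3c4=2.
Step 24. [r8c4∈{4}] r8c4 is down to just 4, so r8c4=4.
Step 25. [r7c9∈{2,3,4,5,9}] across row 7, 4 lands solely at r7c9. So r7c9=4.
Step 26. [r5c4∈{1,3}] in col 4, 3 fits only at r5c4, so r5c4=3.
Step 27. [r8c9∈{2,9}] r8c9 is the only open cell in col 9 admitting 9. So r8c9=9.
Step 28. [r7c7∈{3,5}] r7c7 is the only open cell in row 7 admitting 3 ⇒ r7c7=3.
Step 29. [r5c6∈{9}] r5c6's peers cover all but 9, so r5c6=9.
Step 30. [r2c9∈{3,5}] 3 has one home in row 2: r2c9, so r2c9=3.
Step 31. [r5c9∈{6}] nothing but 6 survives at r5c9, so r5c9=6.
Step 32. [r7c4∈{1}] r7c4 is down to just 1, so r7c4=1.
Step 33. [r5c5∈{1}] r5c5's peers cover all but 1 ⇒ r5c5=1.
Step 34. [r1c6∈{3}] only 3 remains possible at r1c6. So r1c6=3.
Step 35. [r6c3∈{6}] nothing but 6 survives at r6c3 ⇒ r6c3=6.
Step 36. [r3c2∈{7}] nothing but 7 survives at r3c2. So r3c2=7.
Step 37. [r1c9∈{2}] only 2 remains possible at r1c9 ⇒ r1c9=2.
Step 38. [r2c7∈{5}] r2c7's peers cover all but 5. So r2c7=5.
Step 39. [r4c3∈{3}] r4c3 is down to just 3 ⇒ r4c3=3.
Step 40. [r9c9∈{5}] r9c9's peers cover all but 5. So r9c9=5.
Step 41. [r3c8∈{4}] r3c8's peers cover all but 4. So r3c8=4.
Step 42. [r6c6∈{4}] r6c6 has the single candidate 4, so r6c6=4.
Step 43. [r1c1∈{6}] r1c1's peers cover all but 6. So r1c1=6.
Step 44. [r7c5∈{9}] r7c5 has the single candidate 9, so r7c5=9.
Step 45. [r7c6∈{2}] r7c6 is down to just 2 ⇒ r7c6=2.
Step 46. [r8c5∈{7}] r8c5 has the single candidate 7 ⇒ r8c5=7.
Step 47. [r7c1∈{5}] only 5 remains possible at r7c1. So r7c1=5.
Step 48. [r6c2∈{8}] r6c2 is down to just 8 ⇒ r6c2=8.
Step 49. [r5c3∈{2}] r5c3's peers cover all but 2, so r5c3=2.
Step 50. [r8c8∈{2}] nothing but 2 survives at r8c8, so r8c8=2.
Step 51. [r1c5∈{8}] r1c5's peers cover all but 8, so r1c5=8.
Step 52. [r8c1∈{8}] r8c1's peers cover all but 8 ⇒ r8c1=8.

Answer: 6 9 4 5 8 3 1 7 2 / 2 1 8 9 4 7 5 6 3 / 3 7 5 2 6 1 9 4 8 / 1 5 3 8 2 6 4 9 7 / 7 4 2 3 1 9 8 5 6 / 9 8 6 7 5 4 2 3 1 / 5 6 7 1 9 2 3 8 4 / 8 3 1 4 7 5 6 2 9 / 4 2 9 6 3 8 7 1 5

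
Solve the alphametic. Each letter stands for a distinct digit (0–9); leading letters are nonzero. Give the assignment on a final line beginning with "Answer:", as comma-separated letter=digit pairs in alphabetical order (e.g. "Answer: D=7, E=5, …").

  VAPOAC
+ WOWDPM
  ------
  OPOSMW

Step 1. [col 1: C + M ≡ W (mod 10)] column 1 (C + M ≡ W (mod 10), carry-in 0) doesn't pin W yet; pick W=3 and continue, so W=3.
Step 2. [col 1: C + M ≡ W (mod 10)] column 1 (C + M ≡ W (mod 10), carry-in 0) doesn't pin M yet; pick M=2 and continue. So M=2.
Step 3. [col 1: C + M ≡ W (mod 10)] column 1 reads C+M+carry(0)=W with M=2, W=3; with digits 2,3 already taken and all letters distinct, the only value for C is 1, so C=1.
Step 4. [col 2: A + P ≡ M (mod 10)] no forcing yet in column 2 (carry-in 0); P=5 is free and consistent — try it ⇒ P=5.
Step 5. [col 2: A + P ≡ M (mod 10)] column 2 reads A+P+carry(0)=M with P=5, M=2; with digits 1,2,3,5 already taken and all letters distinct, the only value for A is 7. So A=7.
Step 6. [col 3: O + D ≡ S (mod 10)] column 3 reads O+D+carry(1)=S with nothing yet; with digits 1,2,3,5,7 already taken and all letters distinct, the only value for S is 9. So S=9.
Step 7. [col 3: O + D ≡ S (mod 10)] column 3 (O + D ≡ S (mod 10), carry-in 1) doesn't pin O yet; pick O=8 and continue, so O=8.
Step 8. [col 3: O + D ≡ S (mod 10)] from column 3 (O=8, S=9, carry-in 1, digits 1,2,3,5,7,8,9 already taken and all letters distinct): D must equal 0, so D=0.
Step 9. [col 6: V + W ≡ O (mod 10)] column 6 reads V+W+carry(1)=O with W=3, O=8; with digits 0,1,2,3,5,7,8,9 already taken and all letters distinct, the only value for V is 4 ⇒ V=4.

Answer: A=7, C=1, D=0, M=2, O=8, P=5, S=9, V=4, W=3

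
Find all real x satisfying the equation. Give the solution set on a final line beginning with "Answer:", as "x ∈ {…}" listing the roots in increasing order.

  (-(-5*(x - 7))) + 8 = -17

Step 1. [(-(-5*(x - 7))) + 8 = -17] 8 comes off first (subtract 8) ⇒ sub: -(-5*(x - 7)) = -25.
Step 2. [-(-5*(x - 7)) = -25] flip signs both sides. So neg: -5*(x - 7) = 25.
Step 3. [-5*(x - 7) = 25] leading coefficient -5: divide by -5. So div: x - 7 = -5.
Step 4. [x - 7 = -5] add 7: x sits inside (… - 7). So sub: x = 2.

Answer: x ∈ {2}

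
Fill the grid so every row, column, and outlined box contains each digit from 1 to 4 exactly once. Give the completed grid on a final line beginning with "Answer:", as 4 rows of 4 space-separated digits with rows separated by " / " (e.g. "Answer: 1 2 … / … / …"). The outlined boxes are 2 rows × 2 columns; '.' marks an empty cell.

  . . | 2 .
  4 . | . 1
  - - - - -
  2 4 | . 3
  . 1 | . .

Step 1. [r1c2∈{3}] only 3 remains possible at r1c2 ⇒ r1c2=3.
Step 2. [r4c4∈{2,4}] row 4 places 2 nowhere but r4c4. So r4c4=2.
Step 3. [r2c3∈{3}] nothing but 3 survives at r2c3 ⇒ r2c3=3.
Step 4. [r3c3∈{1}] r3c3's peers cover all but 1. So r3c3=1.
Step 5. [r4c1∈{3}] only 3 remains possible at r4c1 ⇒ r4c1=3.
Step 6. [r1c4∈{4}] nothing but 4 survives at r1c4. So r1c4=4.
Step 7. [r2c2∈{2}] r2c2 has the single candidate 2. So r2c2=2.
Step 8. [r4c3∈{4}] r4c3's peers cover all but 4 ⇒ r4c3=4.
Step 9. [r1c1∈{1}] nothing but 1 survives at r1c1. So r1c1=1.

Answer: 1 3 2 4 / 4 2 3 1 / 2 4 1 3 / 3 1 4 2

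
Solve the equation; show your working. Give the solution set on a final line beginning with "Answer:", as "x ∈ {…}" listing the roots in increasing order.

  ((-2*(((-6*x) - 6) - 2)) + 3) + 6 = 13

Step 1. [((-2*(((-6*x) - 6) - 2)) + 3) + 6 = 13] 6 comes off first (subtract 6) ⇒ sub: (-2*(((-6*x) - 6) - 2)) + 3 = 7.
Step 2. [(-2*(((-6*x) - 6) - 2)) + 3 = 7] subtract 3: x sits inside (… + 3). So sub: -2*(((-6*x) - 6) - 2) = 4.
Step 3. [-2*(((-6*x) - 6) - 2) = 4] -2 out front; divide by -2 ⇒ div: ((-6*x) - 6) - 2 = -2.
Step 4. [((-6*x) - 6) - 2 = -2] add 2: x sits inside (… - 2). So sub: (-6*x) - 6 = 0.
Step 5. [(-6*x) - 6 = 0] -6 | LHS and -6 | 0: pull -6 out, so factor: x + 1 = 0.
Step 6. [x + 1 = 0] peel the +1: subtract 1 from each side. So sub: x = -1.

Answer: x ∈ {-1}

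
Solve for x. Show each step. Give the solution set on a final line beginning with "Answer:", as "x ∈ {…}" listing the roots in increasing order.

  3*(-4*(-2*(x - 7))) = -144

Step 1. [3*(-4*(-2*(x - 7))) = -144] 3 out front; divide by 3. So div: -4*(-2*(x - 7)) = -48.
Step 2. [-4*(-2*(x - 7)) = -48] -4 out front; divide by -4 ⇒ div: -2*(x - 7) = 12.
Step 3. [-2*(x - 7) = 12] LHS = -2·(…); ÷-2 both sides ⇒ div: x - 7 = -6.
Step 4. [x - 7 = -6] add 7: x sits inside (… - 7), so sub: x = 1.

Answer: x ∈ {1}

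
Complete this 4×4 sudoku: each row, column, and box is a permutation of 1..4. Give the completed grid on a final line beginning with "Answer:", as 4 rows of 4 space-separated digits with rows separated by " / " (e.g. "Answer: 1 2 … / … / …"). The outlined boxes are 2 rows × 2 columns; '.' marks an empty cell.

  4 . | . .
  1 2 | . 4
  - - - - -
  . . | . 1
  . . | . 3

Step 1. [r1c2∈{3}] nothing but 3 survives at r1c2 ⇒ r1c2=3.
Step 2. [r3c2∈{4}] nothing but 4 survives at r3c2. So r3c2=4.
Step 3. [r3c3∈{2}] nothing but 2 survives at r3c3. So r3c3=2.
Step 4. [r3c1∈{3}] r3c1 is down to just 3, so r3c1=3.
Step 5. [r4c1∈{2}] nothing but 2 survives at r4c1. So r4c1=2.
Step 6. [r4c2∈{1}] r4c2 is down to just 1. So r4c2=1.
Step 7. [r1c4∈{2}] only 2 remains possible at r1c4. So r1c4=2.
Step 8. [r1c3∈{1}] only 1 remains possible at r1c3 ⇒ r1c3=1.
Step 9. [r4c3∈{4}] r4c3 is down to just 4 ⇒ r4c3=4.
Step 10. [r2c3∈{3}] r2c3 has the single candidate 3. So r2c3=3.

Answer: 4 3 1 2 / 1 2 3 4 / 3 4 2 1 / 2 1 4 3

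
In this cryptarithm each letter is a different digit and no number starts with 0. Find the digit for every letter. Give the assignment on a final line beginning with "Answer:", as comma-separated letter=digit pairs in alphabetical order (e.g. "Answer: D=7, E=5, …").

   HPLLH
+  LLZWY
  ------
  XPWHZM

Step 1. [col 1: H + Y ≡ M (mod 10)] several values work for M in column 1 (H + Y ≡ M (mod 10), carry-in 0); try M=9, so M=9.
Step 2. [col 1: H + Y ≡ M (mod 10)] no forcing yet in column 1 (carry-in 0); Y=6 is free and consistent — try it. So Y=6.
Step 3. [col 1: H + Y ≡ M (mod 10)] column 1: given Y=6, M=9, carry-in 0, and digits 6,9 already taken and all letters distinct, H+Y≡M (mod 10) forces H=3 ⇒ H=3.
Step 4. [X] the sum has 6 digits but both addends have 5; that extra leading digit X is the final carry, namely 1. So X=1.
Step 5. [col 2: L + W ≡ Z (mod 10)] no forcing yet in column 2 (carry-in 0); Z=5 is free and consistent — try it. So Z=5.
Step 6. [col 2: L + W ≡ Z (mod 10)] column 2 (L + W ≡ Z (mod 10), carry-in 0) doesn't pin W yet; pick W=8 and continue. So W=8.
Step 7. [col 2: L + W ≡ Z (mod 10)] from column 2 (W=8, Z=5, carry-in 0, digits 1,3,5,6,8,9 already taken and all letters distinct): L must equal 7. So L=7.
Step 8. [col 4: P + L ≡ W (mod 10)] in column 4 we have P+L≡W with carry-in 1; given L=7, W=8 and digits 1,3,5,6,7,8,9 already taken and all letters distinct, that pins P to 0, so P=0.

Answer: H=3, L=7, M=9, P=0, W=8, X=1, Y=6, Z=5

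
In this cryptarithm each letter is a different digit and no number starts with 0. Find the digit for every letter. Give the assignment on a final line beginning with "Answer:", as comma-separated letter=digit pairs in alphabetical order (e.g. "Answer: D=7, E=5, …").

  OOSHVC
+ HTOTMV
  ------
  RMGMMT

Step 1. [col 1: C + V ≡ T (mod 10)] no forcing yet in column 1 (carry-in 0); T=7 is free and consistent — try it. So T=7.
Step 2. [col 1: C + V ≡ T (mod 10)] V=9 is one option consistent with column 1 (C + V ≡ T (mod 10), carry-in 0) — take it, so V=9.
Step 3. [col 1: C + V ≡ T (mod 10)] column 1 reads C+V+carry(0)=T with V=9, T=7; with digits 7,9 already taken and all letters distinct, the only value for C is 8 ⇒ C=8.
Step 4. [col 2: V + M ≡ M (mod 10)] column 2 (V + M ≡ M (mod 10), carry-in 1) doesn't pin M yet; pick M=0 and continue. So M=0.
Step 5. [col 3: H + T ≡ M (mod 10)] column 3: given T=7, M=0, carry-in 1, and digits 0,7,8,9 already taken and all letters distinct, H+T≡M (mod 10) forces H=2 ⇒ H=2.
Step 6. [col 4: S + O ≡ G (mod 10)] column 4 (S + O ≡ G (mod 10), carry-in 1) doesn't pin S yet; pick S=1 and continue. So S=1.
Step 7. [col 4: S + O ≡ G (mod 10)] several values work for O in column 4 (S + O ≡ G (mod 10), carry-in 1); try O=3, so O=3.
Step 8. [col 4: S + O ≡ G (mod 10)] in column 4 we have S+O≡G with carry-in 1; given S=1, O=3 and digits 0,1,2,3,7,8,9 already taken and all letters distinct, that pins G to 5 ⇒ G=5.
Step 9. [col 6: O + H ≡ R (mod 10)] from column 6 (O=3, H=2, carry-in 1, digits 0,1,2,3,5,7,8,9 already taken and all letters distinct): R must equal 6. So R=6.

Answer: C=8, G=5, H=2, M=0, O=3, R=6, S=1, T=7, V=9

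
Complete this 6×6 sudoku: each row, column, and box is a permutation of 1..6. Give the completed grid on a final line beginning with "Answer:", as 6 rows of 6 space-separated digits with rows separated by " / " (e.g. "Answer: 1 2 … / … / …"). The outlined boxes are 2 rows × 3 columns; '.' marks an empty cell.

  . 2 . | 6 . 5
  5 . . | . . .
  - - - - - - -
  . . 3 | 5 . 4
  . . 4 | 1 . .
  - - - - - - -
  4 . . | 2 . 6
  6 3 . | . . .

Step 1. [r1c3∈{1}] r1c3's peers cover all but 1. So r1c3=1.
Step 2. [r5c5∈{1,3,5}] row 5 places 3 nowhere but r5c5. So r5c5=3.
Step 3. [r6c5∈{1,4,5}] across col 5, 5 lands solely at r6c5. So r6c5=5.
Step 4. [r2c2∈{4,6}] across col 2, 4 lands solely at r2c2. So r2c2=4.
Step 5. [r4c1∈{2}] nothing but 2 survives at r4c1 ⇒ r4c1=2.
Step 6. [r2c6∈{1,2,3}] col 6 places 2 nowhere but r2c6. So r2c6=2.
Step 7. [r4c2∈{5,6}] r4c2 is the only open cell in row 4 admitting 5, so r4c2=5.
Step 8. [r3c2∈{1,6}] in col 2, 6 fits only at r3c2 ⇒ r3c2=6.
Step 9. [r3c5∈{2}] r3c5 has the single candidate 2 ⇒ r3c5=2.
Step 10. [r2c3∈{6}] r2c3 has the single candidate 6, so r2c3=6.
Step 11. [r6c4∈{4}] r6c4 is down to just 4, so r6c4=4.
Step 12. [r5c3∈{5}] r5c3's peers cover all but 5, so r5c3=5.
Step 13. [r6c3∈{2}] only 2 remains possible at r6c3. So r6c3=2.
Step 14. [r3c1∈{1}] r3c1's peers cover all but 1 ⇒ r3c1=1.
Step 15. [r4c6∈{3}] nothing but 3 survives at r4c6 ⇒ r4c6=3.
Step 16. [r4c5∈{6}] r4c5's peers cover all but 6 ⇒ r4c5=6.
Step 17. [r1c1∈{3}] r1c1 is down to just 3. So r1c1=3.
Step 18. [r2c5∈{1}] nothing but 1 survives at r2c5 ⇒ r2c5=1.
Step 19. [r5c2∈{1}] only 1 remains possible at r5c2, so r5c2=1.
Step 20. [r2c4∈{3}] only 3 remains possible at r2c4. So r2c4=3.
Step 21. [r6c6∈{1}] r6c6 has the single candidate 1. So r6c6=1.
Step 22. [r1c5∈{4}] r1c5's peers cover all but 4. So r1c5=4.

Answer: 3 2 1 6 4 5 / 5 4 6 3 1 2 / 1 6 3 5 2 4 / 2 5 4 1 6 3 / 4 1 5 2 3 6 / 6 3 2 4 5 1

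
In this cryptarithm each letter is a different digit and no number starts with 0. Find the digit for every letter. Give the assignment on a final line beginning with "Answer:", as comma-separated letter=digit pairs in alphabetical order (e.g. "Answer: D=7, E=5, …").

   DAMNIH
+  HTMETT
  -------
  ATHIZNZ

Step 1. [col 1: H + T ≡ Z (mod 10)] no forcing yet in column 1 (carry-in 0); T=7 is free and consistent — try it. So T=7.
Step 2. [A] the sum has 7 digits but both addends have 6; that extra leading digit A is the final carry, namely 1 ⇒ A=1.
Step 3. [col 1: H + T ≡ Z (mod 10)] several values work for H in column 1 (H + T ≡ Z (mod 10), carry-in 0); try H=8, so H=8.
Step 4. [col 1: H + T ≡ Z (mod 10)] in column 1 we have H+T≡Z with carry-in 0; given H=8, T=7 and digits 1,7,8 already taken and all letters distinct, that pins Z to 5, so Z=5.
Step 5. [col 2: I + T ≡ N (mod 10)] column 2 (I + T ≡ N (mod 10), carry-in 1) doesn't pin I yet; pick I=6 and continue. So I=6.
Step 6. [col 2: I + T ≡ N (mod 10)] column 2: given I=6, T=7, carry-in 1, and digits 1,5,6,7,8 already taken and all letters distinct, I+T≡N (mod 10) forces N=4 ⇒ N=4.
Step 7. [col 3: N + E ≡ Z (mod 10)] from column 3 (N=4, Z=5, carry-in 1, digits 1,4,5,6,7,8 already taken and all letters distinct): E must equal 0, so E=0.
Step 8. [col 4: M + M ≡ I (mod 10)] column 4 reads M+M+carry(0)=I with I=6; with digits 0,1,4,5,6,7,8 already taken and all letters distinct, the only value for M is 3 ⇒ M=3.
Step 9. [col 6: D + H ≡ T (mod 10)] in column 6 we have D+H≡T with carry-in 0; given H=8, T=7 and digits 0,1,3,4,5,6,7,8 already taken and all letters distinct, that pins D to 9 ⇒ D=9.

Answer: A=1, D=9, E=0, H=8, I=6, M=3, N=4, T=7, Z=5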